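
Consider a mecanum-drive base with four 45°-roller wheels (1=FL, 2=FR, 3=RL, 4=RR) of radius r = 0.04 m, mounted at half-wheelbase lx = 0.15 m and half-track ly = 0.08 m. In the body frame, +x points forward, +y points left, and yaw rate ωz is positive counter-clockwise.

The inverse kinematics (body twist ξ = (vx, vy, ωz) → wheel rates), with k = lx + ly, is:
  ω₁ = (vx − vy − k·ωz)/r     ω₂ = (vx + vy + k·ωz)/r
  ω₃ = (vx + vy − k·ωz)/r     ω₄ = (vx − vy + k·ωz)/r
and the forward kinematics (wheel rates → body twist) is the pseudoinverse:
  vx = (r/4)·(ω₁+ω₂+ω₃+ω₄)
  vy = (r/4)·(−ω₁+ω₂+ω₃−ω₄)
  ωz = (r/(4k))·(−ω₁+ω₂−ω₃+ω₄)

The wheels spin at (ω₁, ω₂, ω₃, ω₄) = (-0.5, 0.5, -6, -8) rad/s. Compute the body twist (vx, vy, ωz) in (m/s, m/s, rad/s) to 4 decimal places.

(-0.1400, 0.0300, -0.0435)

k = lx + ly = 0.15 + 0.08 = 0.2300
ω₁+ω₂+ω₃+ω₄ = -14.0000  →  vx = (0.04/4)·-14.0000 = -0.1400
−ω₁+ω₂+ω₃−ω₄ = 3.0000  →  vy = (0.04/4)·3.0000 = 0.0300
−ω₁+ω₂−ω₃+ω₄ = -1.0000  →  ωz = (0.04/0.9200)·-1.0000 = -0.0435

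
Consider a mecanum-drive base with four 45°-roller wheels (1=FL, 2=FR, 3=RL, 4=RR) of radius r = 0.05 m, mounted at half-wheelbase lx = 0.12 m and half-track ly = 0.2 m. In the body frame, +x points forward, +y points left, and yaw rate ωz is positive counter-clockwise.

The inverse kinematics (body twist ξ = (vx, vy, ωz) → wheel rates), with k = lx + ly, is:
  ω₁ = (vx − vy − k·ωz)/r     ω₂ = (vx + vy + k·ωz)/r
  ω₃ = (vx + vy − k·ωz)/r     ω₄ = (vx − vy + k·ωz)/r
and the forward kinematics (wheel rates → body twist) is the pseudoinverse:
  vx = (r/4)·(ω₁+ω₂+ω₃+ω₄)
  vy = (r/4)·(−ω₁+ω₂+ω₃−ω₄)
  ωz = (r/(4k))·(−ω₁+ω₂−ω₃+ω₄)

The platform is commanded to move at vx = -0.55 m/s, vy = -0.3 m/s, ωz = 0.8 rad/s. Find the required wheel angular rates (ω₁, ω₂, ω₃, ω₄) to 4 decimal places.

(-10.1200, -11.8800, -22.1200, 0.1200)

k = lx + ly = 0.12 + 0.2 = 0.3200;  k·ωz = 0.3200·0.8 = 0.2560
ω₁ (FL) = (vx − vy − k·ωz)/r = -0.5060/0.05 = -10.1200
ω₂ (FR) = (vx + vy + k·ωz)/r = -0.5940/0.05 = -11.8800
ω₃ (RL) = (vx + vy − k·ωz)/r = -1.1060/0.05 = -22.1200
ω₄ (RR) = (vx − vy + k·ωz)/r = 0.0060/0.05 = 0.1200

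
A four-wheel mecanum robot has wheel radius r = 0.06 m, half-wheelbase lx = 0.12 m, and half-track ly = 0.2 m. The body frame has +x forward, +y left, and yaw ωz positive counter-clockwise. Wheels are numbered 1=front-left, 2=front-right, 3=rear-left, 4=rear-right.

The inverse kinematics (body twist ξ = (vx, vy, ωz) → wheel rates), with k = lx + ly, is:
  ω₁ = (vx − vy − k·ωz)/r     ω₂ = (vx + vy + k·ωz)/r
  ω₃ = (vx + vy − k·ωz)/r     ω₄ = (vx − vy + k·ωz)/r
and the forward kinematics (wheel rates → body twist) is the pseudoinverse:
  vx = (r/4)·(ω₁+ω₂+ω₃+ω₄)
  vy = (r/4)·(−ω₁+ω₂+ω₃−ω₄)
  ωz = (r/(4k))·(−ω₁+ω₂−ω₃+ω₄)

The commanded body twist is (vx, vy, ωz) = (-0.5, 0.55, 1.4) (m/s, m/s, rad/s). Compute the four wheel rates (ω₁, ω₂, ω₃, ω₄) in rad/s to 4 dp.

(-24.9667, 8.3000, -6.6333, -10.0333)

k = lx + ly = 0.12 + 0.2 = 0.3200;  k·ωz = 0.3200·1.4 = 0.4480
ω₁ (FL) = (vx − vy − k·ωz)/r = -1.4980/0.06 = -24.9667
ω₂ (FR) = (vx + vy + k·ωz)/r = 0.4980/0.06 = 8.3000
ω₃ (RL) = (vx + vy − k·ωz)/r = -0.3980/0.06 = -6.6333
ω₄ (RR) = (vx − vy + k·ωz)/r = -0.6020/0.06 = -10.0333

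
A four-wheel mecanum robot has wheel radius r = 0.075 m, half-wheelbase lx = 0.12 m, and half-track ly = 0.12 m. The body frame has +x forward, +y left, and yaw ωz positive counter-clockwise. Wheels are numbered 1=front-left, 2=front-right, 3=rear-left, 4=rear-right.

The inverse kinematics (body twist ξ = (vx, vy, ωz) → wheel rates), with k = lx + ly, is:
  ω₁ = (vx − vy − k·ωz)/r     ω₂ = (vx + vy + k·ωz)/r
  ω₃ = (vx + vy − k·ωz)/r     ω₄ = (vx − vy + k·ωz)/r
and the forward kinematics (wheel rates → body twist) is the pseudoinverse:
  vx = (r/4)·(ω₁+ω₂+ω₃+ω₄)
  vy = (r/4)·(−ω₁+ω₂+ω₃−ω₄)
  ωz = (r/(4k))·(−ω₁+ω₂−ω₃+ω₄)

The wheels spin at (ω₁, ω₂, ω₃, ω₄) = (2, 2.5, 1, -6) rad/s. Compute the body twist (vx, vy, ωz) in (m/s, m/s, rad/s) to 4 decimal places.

k = lx + ly = 0.12 + 0.12 = 0.2400
ω₁+ω₂+ω₃+ω₄ = -0.5000  →  vx = (0.075/4)·-0.5000 = -0.0094
−ω₁+ω₂+ω₃−ω₄ = 7.5000  →  vy = (0.075/4)·7.5000 = 0.1406
−ω₁+ω₂−ω₃+ω₄ = -6.5000  →  ωz = (0.075/0.9600)·-6.5000 = -0.5078

(-0.0094, 0.1406, -0.5078)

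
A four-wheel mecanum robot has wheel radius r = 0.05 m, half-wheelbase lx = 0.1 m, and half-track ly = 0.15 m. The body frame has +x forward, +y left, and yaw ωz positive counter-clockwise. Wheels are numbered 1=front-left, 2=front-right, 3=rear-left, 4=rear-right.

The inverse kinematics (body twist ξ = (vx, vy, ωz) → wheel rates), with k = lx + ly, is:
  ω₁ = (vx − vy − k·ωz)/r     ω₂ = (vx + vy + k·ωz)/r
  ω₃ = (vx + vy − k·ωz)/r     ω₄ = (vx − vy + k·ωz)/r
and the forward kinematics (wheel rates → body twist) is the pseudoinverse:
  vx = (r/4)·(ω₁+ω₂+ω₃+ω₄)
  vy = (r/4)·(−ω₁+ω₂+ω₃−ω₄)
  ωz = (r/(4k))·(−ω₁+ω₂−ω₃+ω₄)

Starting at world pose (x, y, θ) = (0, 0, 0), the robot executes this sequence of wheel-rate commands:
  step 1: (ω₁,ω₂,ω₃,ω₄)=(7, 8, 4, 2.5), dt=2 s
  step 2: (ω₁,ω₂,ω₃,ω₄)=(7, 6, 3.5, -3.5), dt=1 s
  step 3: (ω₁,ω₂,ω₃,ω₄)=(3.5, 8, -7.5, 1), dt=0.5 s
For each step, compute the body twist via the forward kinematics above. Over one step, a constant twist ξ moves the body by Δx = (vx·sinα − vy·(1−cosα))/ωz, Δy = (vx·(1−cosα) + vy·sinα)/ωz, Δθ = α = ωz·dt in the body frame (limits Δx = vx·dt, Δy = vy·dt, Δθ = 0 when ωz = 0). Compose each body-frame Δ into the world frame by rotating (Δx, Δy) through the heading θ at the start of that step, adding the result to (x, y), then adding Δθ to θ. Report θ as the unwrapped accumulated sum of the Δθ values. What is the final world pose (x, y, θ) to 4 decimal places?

(0.7364, 0.0486, -0.1250)

step 1: ξ=(vx,vy,ωz)=(0.2688, 0.0312, -0.0250), dt=2.0 → body Δ=(0.5388, 0.0490, -0.0500) → world pose (0.5388, 0.0490, -0.0500)
step 2: ξ=(vx,vy,ωz)=(0.1625, 0.0750, -0.4000), dt=1.0 → body Δ=(0.1730, 0.0409, -0.4000) → world pose (0.7137, 0.0813, -0.4500)
step 3: ξ=(vx,vy,ωz)=(0.0625, -0.0500, 0.6500), dt=0.5 → body Δ=(0.0347, -0.0195, 0.3250) → world pose (0.7364, 0.0486, -0.1250)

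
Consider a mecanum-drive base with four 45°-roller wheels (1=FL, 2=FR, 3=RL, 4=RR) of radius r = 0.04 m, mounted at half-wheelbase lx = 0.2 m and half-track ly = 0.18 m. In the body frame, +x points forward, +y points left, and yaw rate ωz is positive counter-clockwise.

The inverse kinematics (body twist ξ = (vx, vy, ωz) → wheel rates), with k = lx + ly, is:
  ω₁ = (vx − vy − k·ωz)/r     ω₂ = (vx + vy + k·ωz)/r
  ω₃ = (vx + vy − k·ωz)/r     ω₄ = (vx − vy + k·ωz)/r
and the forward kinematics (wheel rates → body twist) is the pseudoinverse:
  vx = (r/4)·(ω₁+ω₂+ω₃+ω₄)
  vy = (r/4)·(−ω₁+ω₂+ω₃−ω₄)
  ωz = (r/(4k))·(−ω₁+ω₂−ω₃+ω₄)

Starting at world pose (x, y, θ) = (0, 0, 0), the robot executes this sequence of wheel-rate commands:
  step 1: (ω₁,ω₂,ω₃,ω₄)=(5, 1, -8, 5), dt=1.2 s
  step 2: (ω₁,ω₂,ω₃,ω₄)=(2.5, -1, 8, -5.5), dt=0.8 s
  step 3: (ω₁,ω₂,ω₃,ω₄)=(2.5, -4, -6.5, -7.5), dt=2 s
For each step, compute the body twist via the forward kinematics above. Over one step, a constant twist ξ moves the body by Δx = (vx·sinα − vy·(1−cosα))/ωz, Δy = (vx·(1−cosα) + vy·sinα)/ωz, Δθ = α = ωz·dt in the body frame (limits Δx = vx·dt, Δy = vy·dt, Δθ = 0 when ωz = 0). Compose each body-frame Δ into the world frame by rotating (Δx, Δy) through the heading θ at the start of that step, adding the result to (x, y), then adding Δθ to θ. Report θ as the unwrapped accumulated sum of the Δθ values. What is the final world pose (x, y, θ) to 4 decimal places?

(-0.2384, -0.1365, -0.4684)

step 1: ξ=(vx,vy,ωz)=(0.0300, -0.1700, 0.2368), dt=1.2 → body Δ=(0.0643, -0.1962, 0.2842) → world pose (0.0643, -0.1962, 0.2842)
step 2: ξ=(vx,vy,ωz)=(0.0400, 0.1000, -0.4474), dt=0.8 → body Δ=(0.0455, 0.0726, -0.3579) → world pose (0.0876, -0.1137, -0.0737)
step 3: ξ=(vx,vy,ωz)=(-0.1550, -0.0550, -0.1974), dt=2.0 → body Δ=(-0.3234, -0.0468, -0.3947) → world pose (-0.2384, -0.1365, -0.4684)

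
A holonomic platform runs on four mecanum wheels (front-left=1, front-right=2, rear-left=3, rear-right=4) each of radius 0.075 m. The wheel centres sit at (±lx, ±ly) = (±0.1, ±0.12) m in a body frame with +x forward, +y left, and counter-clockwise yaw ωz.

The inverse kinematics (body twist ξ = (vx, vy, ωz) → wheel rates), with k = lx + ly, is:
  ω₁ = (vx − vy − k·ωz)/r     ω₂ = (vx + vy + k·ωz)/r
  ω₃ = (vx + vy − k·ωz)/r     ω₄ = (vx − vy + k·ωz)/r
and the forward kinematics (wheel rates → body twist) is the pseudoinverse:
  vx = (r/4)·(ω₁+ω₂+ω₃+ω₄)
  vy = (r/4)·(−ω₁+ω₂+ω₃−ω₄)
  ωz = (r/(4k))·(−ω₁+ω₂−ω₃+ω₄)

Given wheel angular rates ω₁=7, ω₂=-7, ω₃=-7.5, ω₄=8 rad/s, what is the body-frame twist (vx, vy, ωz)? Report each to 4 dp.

(0.0094, -0.5531, 0.1278)

k = lx + ly = 0.1 + 0.12 = 0.2200
ω₁+ω₂+ω₃+ω₄ = 0.5000  →  vx = (0.075/4)·0.5000 = 0.0094
−ω₁+ω₂+ω₃−ω₄ = -29.5000  →  vy = (0.075/4)·-29.5000 = -0.5531
−ω₁+ω₂−ω₃+ω₄ = 1.5000  →  ωz = (0.075/0.8800)·1.5000 = 0.1278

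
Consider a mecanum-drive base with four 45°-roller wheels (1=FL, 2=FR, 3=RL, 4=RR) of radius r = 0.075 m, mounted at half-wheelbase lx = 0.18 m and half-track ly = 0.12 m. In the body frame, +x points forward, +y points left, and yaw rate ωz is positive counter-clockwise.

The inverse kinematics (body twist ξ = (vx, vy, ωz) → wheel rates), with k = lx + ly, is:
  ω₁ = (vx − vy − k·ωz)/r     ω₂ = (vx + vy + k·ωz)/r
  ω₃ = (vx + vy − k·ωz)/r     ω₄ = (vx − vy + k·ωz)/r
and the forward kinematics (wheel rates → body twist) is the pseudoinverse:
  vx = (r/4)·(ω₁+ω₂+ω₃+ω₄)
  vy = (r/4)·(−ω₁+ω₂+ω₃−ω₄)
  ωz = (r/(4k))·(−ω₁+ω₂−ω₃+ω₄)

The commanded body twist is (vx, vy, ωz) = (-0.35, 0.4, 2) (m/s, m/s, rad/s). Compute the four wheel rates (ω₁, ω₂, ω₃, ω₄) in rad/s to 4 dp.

(-18.0000, 8.6667, -7.3333, -2.0000)

k = lx + ly = 0.18 + 0.12 = 0.3000;  k·ωz = 0.3000·2 = 0.6000
ω₁ (FL) = (vx − vy − k·ωz)/r = -1.3500/0.075 = -18.0000
ω₂ (FR) = (vx + vy + k·ωz)/r = 0.6500/0.075 = 8.6667
ω₃ (RL) = (vx + vy − k·ωz)/r = -0.5500/0.075 = -7.3333
ω₄ (RR) = (vx − vy + k·ωz)/r = -0.1500/0.075 = -2.0000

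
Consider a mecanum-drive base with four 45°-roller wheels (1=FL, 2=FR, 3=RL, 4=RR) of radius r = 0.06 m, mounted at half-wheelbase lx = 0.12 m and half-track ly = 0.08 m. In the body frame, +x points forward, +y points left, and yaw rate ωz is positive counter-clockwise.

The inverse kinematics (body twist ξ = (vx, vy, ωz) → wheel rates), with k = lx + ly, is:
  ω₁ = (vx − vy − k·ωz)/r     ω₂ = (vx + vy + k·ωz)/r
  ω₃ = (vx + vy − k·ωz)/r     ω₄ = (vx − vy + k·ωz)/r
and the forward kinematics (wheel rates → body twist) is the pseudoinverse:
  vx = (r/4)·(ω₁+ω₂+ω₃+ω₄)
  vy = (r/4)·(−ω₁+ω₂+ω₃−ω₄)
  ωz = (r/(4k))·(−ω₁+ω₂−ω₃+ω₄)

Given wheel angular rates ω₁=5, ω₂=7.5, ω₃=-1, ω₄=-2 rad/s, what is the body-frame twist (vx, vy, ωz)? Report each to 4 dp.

k = lx + ly = 0.12 + 0.08 = 0.2000
ω₁+ω₂+ω₃+ω₄ = 9.5000  →  vx = (0.06/4)·9.5000 = 0.1425
−ω₁+ω₂+ω₃−ω₄ = 3.5000  →  vy = (0.06/4)·3.5000 = 0.0525
−ω₁+ω₂−ω₃+ω₄ = 1.5000  →  ωz = (0.06/0.8000)·1.5000 = 0.1125

(0.1425, 0.0525, 0.1125)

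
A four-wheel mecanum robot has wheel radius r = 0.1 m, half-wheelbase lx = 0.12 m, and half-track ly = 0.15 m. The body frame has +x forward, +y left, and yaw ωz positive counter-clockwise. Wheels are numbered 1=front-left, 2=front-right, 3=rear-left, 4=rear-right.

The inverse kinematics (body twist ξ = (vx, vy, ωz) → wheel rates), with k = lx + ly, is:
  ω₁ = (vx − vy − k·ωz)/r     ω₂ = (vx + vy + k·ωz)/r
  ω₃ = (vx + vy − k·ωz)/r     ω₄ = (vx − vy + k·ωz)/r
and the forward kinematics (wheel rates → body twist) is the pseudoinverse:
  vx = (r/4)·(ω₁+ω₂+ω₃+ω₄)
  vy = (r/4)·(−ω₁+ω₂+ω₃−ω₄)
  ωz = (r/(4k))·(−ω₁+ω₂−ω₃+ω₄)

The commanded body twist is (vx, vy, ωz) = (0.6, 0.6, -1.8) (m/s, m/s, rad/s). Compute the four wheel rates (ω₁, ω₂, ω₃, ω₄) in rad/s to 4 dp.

(4.8600, 7.1400, 16.8600, -4.8600)

k = lx + ly = 0.12 + 0.15 = 0.2700;  k·ωz = 0.2700·-1.8 = -0.4860
ω₁ (FL) = (vx − vy − k·ωz)/r = 0.4860/0.1 = 4.8600
ω₂ (FR) = (vx + vy + k·ωz)/r = 0.7140/0.1 = 7.1400
ω₃ (RL) = (vx + vy − k·ωz)/r = 1.6860/0.1 = 16.8600
ω₄ (RR) = (vx − vy + k·ωz)/r = -0.4860/0.1 = -4.8600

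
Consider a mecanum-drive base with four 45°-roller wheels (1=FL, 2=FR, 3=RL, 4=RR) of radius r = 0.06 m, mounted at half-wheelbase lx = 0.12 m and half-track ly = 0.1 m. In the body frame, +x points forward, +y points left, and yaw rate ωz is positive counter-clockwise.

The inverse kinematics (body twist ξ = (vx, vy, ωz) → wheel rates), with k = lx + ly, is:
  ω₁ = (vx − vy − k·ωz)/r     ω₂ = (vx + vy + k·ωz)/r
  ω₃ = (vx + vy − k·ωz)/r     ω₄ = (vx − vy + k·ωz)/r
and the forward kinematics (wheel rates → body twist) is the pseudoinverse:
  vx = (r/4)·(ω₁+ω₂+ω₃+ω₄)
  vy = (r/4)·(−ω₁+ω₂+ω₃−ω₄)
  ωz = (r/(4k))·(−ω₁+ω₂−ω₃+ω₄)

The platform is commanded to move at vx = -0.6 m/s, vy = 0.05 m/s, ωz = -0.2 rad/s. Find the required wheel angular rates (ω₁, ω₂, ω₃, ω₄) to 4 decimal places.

(-10.1000, -9.9000, -8.4333, -11.5667)

k = lx + ly = 0.12 + 0.1 = 0.2200;  k·ωz = 0.2200·-0.2 = -0.0440
ω₁ (FL) = (vx − vy − k·ωz)/r = -0.6060/0.06 = -10.1000
ω₂ (FR) = (vx + vy + k·ωz)/r = -0.5940/0.06 = -9.9000
ω₃ (RL) = (vx + vy − k·ωz)/r = -0.5060/0.06 = -8.4333
ω₄ (RR) = (vx − vy + k·ωz)/r = -0.6940/0.06 = -11.5667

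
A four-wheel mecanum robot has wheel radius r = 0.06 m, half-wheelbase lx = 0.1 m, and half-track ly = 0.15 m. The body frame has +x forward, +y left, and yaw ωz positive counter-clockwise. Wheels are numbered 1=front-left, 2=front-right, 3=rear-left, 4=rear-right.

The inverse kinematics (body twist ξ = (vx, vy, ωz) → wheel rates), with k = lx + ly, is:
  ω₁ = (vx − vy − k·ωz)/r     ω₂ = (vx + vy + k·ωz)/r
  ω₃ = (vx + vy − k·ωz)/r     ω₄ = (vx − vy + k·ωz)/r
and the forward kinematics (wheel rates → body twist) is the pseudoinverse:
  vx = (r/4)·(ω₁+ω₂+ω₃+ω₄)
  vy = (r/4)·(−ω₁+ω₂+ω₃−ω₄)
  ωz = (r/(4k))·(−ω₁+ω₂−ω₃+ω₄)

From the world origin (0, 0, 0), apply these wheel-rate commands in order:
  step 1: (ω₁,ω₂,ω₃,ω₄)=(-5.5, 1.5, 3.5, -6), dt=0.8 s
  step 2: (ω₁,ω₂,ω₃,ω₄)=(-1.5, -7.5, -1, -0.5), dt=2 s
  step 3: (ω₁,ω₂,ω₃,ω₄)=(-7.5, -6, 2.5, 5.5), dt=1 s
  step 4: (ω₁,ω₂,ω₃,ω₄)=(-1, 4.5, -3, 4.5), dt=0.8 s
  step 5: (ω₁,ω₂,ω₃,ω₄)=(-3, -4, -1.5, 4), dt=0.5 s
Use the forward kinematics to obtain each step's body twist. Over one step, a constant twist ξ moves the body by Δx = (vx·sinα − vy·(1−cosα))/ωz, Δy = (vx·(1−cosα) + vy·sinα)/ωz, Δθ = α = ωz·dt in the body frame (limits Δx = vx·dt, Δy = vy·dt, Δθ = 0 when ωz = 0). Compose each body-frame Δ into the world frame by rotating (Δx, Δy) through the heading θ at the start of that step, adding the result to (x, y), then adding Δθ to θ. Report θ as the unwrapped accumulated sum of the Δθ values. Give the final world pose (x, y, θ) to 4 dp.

(-0.4781, 0.1071, 0.2490)

step 1: ξ=(vx,vy,ωz)=(-0.0975, 0.2475, -0.1500), dt=0.8 → body Δ=(-0.0659, 0.2022, -0.1200) → world pose (-0.0659, 0.2022, -0.1200)
step 2: ξ=(vx,vy,ωz)=(-0.1575, -0.0975, -0.3300), dt=2.0 → body Δ=(-0.3547, -0.0809, -0.6600) → world pose (-0.4278, 0.1643, -0.7800)
step 3: ξ=(vx,vy,ωz)=(-0.0825, -0.0225, 0.2700), dt=1.0 → body Δ=(-0.0785, -0.0333, 0.2700) → world pose (-0.5070, 0.1958, -0.5100)
step 4: ξ=(vx,vy,ωz)=(0.0750, -0.0300, 0.7800), dt=0.8 → body Δ=(0.0634, -0.0044, 0.6240) → world pose (-0.4537, 0.1611, 0.1140)
step 5: ξ=(vx,vy,ωz)=(-0.0675, -0.0975, 0.2700), dt=0.5 → body Δ=(-0.0304, -0.0509, 0.1350) → world pose (-0.4781, 0.1071, 0.2490)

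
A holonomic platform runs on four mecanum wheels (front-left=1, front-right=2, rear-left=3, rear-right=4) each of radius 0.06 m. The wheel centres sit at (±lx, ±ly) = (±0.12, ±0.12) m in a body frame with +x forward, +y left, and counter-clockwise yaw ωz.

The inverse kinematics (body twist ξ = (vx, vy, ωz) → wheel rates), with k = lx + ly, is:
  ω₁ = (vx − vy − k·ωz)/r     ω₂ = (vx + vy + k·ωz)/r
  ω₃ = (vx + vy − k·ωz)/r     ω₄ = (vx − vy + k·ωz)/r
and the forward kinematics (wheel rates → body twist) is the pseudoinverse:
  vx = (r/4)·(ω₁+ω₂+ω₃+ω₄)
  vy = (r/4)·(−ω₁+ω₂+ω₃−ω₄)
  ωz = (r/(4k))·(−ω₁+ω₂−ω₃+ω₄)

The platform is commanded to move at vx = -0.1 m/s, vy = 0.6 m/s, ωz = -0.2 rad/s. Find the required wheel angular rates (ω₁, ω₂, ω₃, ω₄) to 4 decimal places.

k = lx + ly = 0.12 + 0.12 = 0.2400;  k·ωz = 0.2400·-0.2 = -0.0480
ω₁ (FL) = (vx − vy − k·ωz)/r = -0.6520/0.06 = -10.8667
ω₂ (FR) = (vx + vy + k·ωz)/r = 0.4520/0.06 = 7.5333
ω₃ (RL) = (vx + vy − k·ωz)/r = 0.5480/0.06 = 9.1333
ω₄ (RR) = (vx − vy + k·ωz)/r = -0.7480/0.06 = -12.4667

(-10.8667, 7.5333, 9.1333, -12.4667)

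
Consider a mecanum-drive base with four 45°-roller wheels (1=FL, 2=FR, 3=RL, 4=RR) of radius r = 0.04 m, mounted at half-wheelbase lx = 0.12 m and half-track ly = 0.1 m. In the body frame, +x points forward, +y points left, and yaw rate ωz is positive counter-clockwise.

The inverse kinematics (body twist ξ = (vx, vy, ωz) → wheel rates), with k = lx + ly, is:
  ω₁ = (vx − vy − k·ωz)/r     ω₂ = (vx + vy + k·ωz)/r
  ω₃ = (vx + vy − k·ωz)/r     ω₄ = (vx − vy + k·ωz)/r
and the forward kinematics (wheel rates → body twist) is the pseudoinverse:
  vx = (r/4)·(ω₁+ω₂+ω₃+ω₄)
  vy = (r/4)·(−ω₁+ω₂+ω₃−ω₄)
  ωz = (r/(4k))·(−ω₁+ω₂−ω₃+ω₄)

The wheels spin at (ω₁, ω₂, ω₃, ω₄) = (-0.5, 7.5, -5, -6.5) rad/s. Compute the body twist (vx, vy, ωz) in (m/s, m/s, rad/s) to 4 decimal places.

(-0.0450, 0.0950, 0.2955)

k = lx + ly = 0.12 + 0.1 = 0.2200
ω₁+ω₂+ω₃+ω₄ = -4.5000  →  vx = (0.04/4)·-4.5000 = -0.0450
−ω₁+ω₂+ω₃−ω₄ = 9.5000  →  vy = (0.04/4)·9.5000 = 0.0950
−ω₁+ω₂−ω₃+ω₄ = 6.5000  →  ωz = (0.04/0.8800)·6.5000 = 0.2955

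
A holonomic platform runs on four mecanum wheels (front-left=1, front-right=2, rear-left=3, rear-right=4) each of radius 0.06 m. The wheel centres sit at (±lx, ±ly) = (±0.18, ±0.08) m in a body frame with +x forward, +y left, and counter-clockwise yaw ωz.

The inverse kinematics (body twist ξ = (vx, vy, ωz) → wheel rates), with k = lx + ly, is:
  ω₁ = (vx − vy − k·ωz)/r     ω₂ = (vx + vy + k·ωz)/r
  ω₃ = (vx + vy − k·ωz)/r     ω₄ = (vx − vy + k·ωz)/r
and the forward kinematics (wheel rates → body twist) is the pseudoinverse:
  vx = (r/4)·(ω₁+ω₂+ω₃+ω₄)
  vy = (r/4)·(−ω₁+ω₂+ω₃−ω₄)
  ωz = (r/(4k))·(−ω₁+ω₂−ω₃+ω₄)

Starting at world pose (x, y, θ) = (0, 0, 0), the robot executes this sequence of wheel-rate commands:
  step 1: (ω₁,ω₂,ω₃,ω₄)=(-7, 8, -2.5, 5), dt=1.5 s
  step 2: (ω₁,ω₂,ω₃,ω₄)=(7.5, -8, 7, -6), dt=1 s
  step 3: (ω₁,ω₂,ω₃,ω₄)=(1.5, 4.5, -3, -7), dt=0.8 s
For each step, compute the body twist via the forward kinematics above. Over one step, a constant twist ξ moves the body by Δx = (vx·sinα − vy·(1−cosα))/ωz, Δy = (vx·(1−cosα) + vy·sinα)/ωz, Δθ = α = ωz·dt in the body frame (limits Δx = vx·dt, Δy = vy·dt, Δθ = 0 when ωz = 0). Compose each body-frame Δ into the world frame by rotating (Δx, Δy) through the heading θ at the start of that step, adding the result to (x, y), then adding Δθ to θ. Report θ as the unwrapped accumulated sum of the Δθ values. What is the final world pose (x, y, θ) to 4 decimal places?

(-0.1172, 0.1950, 0.2567)

step 1: ξ=(vx,vy,ωz)=(0.0525, 0.1125, 1.2981), dt=1.5 → body Δ=(-0.0809, 0.1359, 1.9471) → world pose (-0.0809, 0.1359, 1.9471)
step 2: ξ=(vx,vy,ωz)=(0.0075, -0.0375, -1.6442), dt=1.0 → body Δ=(-0.0199, -0.0276, -1.6442) → world pose (-0.0479, 0.1275, 0.3029)
step 3: ξ=(vx,vy,ωz)=(-0.0600, 0.1050, -0.0577), dt=0.8 → body Δ=(-0.0460, 0.0851, -0.0462) → world pose (-0.1172, 0.1950, 0.2567)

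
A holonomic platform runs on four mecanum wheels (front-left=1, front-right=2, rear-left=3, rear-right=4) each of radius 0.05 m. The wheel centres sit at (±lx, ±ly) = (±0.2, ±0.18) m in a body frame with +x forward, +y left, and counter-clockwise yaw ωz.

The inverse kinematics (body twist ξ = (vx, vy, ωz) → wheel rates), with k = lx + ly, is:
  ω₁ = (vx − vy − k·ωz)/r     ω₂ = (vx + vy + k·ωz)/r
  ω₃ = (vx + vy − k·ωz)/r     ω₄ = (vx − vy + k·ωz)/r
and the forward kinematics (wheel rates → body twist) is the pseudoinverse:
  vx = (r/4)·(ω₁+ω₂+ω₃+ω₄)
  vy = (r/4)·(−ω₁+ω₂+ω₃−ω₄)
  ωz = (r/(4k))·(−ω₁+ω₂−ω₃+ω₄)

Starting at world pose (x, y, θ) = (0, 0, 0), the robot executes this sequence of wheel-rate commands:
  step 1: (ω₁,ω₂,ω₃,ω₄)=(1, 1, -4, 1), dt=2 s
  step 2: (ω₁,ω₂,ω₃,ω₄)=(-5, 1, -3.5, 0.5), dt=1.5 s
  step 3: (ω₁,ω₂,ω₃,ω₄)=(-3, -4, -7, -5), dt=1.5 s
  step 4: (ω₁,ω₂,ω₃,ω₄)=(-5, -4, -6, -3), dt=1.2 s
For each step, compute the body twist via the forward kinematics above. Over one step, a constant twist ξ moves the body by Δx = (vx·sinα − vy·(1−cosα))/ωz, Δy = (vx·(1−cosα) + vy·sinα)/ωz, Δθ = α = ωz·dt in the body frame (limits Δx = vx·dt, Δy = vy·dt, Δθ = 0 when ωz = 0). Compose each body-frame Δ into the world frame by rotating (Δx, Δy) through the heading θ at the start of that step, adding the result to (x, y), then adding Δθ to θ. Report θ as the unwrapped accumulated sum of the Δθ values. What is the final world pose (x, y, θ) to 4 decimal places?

(-0.4595, -0.7075, 1.0296)

step 1: ξ=(vx,vy,ωz)=(-0.0125, -0.0625, 0.1645), dt=2.0 → body Δ=(-0.0042, -0.1268, 0.3289) → world pose (-0.0042, -0.1268, 0.3289)
step 2: ξ=(vx,vy,ωz)=(-0.0875, 0.0250, 0.3289), dt=1.5 → body Δ=(-0.1351, 0.0043, 0.4934) → world pose (-0.1334, -0.1664, 0.8224)
step 3: ξ=(vx,vy,ωz)=(-0.2375, -0.0375, 0.0329), dt=1.5 → body Δ=(-0.3547, -0.0650, 0.0493) → world pose (-0.3271, -0.4706, 0.8717)
step 4: ξ=(vx,vy,ωz)=(-0.2250, -0.0250, 0.1316), dt=1.2 → body Δ=(-0.2665, -0.0511, 0.1579) → world pose (-0.4595, -0.7075, 1.0296)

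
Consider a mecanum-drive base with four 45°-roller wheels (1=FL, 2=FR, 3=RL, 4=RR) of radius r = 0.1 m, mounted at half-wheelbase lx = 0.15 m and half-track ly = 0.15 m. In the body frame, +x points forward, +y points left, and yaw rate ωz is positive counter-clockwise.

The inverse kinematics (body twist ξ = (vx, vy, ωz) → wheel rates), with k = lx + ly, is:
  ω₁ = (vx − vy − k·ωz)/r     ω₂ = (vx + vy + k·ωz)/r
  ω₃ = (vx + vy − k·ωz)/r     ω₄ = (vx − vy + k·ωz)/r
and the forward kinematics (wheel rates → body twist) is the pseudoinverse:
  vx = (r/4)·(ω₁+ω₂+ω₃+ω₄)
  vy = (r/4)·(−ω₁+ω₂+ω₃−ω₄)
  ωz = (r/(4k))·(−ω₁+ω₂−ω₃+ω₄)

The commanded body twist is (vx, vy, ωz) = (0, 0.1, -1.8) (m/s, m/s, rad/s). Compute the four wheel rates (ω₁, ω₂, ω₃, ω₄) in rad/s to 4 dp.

k = lx + ly = 0.15 + 0.15 = 0.3000;  k·ωz = 0.3000·-1.8 = -0.5400
ω₁ (FL) = (vx − vy − k·ωz)/r = 0.4400/0.1 = 4.4000
ω₂ (FR) = (vx + vy + k·ωz)/r = -0.4400/0.1 = -4.4000
ω₃ (RL) = (vx + vy − k·ωz)/r = 0.6400/0.1 = 6.4000
ω₄ (RR) = (vx − vy + k·ωz)/r = -0.6400/0.1 = -6.4000

(4.4000, -4.4000, 6.4000, -6.4000)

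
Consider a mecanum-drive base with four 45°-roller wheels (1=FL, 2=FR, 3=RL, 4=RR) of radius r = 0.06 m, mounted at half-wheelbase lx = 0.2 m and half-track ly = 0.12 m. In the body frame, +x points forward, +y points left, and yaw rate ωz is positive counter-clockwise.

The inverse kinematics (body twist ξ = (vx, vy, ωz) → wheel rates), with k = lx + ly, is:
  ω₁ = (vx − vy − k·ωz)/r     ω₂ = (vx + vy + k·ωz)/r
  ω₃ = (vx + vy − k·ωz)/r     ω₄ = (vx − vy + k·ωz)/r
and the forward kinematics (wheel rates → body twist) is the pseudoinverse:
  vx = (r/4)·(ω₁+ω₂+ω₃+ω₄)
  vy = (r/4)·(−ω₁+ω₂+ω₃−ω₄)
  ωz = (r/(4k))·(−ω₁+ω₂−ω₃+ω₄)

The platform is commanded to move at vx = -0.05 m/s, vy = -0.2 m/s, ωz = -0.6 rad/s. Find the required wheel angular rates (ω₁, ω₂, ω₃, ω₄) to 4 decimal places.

k = lx + ly = 0.2 + 0.12 = 0.3200;  k·ωz = 0.3200·-0.6 = -0.1920
ω₁ (FL) = (vx − vy − k·ωz)/r = 0.3420/0.06 = 5.7000
ω₂ (FR) = (vx + vy + k·ωz)/r = -0.4420/0.06 = -7.3667
ω₃ (RL) = (vx + vy − k·ωz)/r = -0.0580/0.06 = -0.9667
ω₄ (RR) = (vx − vy + k·ωz)/r = -0.0420/0.06 = -0.7000

(5.7000, -7.3667, -0.9667, -0.7000)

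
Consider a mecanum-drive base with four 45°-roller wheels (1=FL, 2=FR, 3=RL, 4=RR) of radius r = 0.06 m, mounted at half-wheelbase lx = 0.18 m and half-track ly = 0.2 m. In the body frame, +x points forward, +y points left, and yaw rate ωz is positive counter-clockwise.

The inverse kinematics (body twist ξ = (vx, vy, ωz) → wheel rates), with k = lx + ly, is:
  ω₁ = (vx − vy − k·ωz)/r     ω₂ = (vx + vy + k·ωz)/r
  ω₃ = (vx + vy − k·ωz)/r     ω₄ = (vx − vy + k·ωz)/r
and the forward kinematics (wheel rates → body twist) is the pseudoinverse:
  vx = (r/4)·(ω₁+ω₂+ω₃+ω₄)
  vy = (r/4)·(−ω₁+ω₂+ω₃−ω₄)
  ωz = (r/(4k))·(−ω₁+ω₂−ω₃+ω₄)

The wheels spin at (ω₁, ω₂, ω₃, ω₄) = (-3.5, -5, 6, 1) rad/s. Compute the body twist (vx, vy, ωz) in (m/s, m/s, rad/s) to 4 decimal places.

k = lx + ly = 0.18 + 0.2 = 0.3800
ω₁+ω₂+ω₃+ω₄ = -1.5000  →  vx = (0.06/4)·-1.5000 = -0.0225
−ω₁+ω₂+ω₃−ω₄ = 3.5000  →  vy = (0.06/4)·3.5000 = 0.0525
−ω₁+ω₂−ω₃+ω₄ = -6.5000  →  ωz = (0.06/1.5200)·-6.5000 = -0.2566

(-0.0225, 0.0525, -0.2566)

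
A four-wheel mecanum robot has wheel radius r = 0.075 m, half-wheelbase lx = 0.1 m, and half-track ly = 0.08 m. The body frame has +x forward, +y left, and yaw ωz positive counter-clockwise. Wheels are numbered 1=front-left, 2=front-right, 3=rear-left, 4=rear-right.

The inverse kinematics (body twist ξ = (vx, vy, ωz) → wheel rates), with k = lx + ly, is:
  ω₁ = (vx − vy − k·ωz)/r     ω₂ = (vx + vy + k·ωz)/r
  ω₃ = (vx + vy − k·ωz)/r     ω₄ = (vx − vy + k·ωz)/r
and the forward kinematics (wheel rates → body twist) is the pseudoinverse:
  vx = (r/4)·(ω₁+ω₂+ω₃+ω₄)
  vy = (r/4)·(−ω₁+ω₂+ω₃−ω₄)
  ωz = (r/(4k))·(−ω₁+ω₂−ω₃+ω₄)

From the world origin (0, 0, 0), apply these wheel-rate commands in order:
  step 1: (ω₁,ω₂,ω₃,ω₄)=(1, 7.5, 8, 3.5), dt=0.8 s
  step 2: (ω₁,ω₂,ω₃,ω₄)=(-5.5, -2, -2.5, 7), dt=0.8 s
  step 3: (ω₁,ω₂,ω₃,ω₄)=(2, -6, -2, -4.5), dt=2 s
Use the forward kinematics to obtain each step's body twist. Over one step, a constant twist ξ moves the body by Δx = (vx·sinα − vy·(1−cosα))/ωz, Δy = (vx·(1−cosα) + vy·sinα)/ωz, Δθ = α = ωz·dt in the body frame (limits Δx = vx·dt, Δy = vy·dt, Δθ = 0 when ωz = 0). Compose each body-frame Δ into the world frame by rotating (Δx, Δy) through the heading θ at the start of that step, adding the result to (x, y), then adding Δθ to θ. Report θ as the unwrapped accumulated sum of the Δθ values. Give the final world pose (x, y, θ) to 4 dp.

(0.0183, -0.1190, -0.9375)

step 1: ξ=(vx,vy,ωz)=(0.3750, 0.2062, 0.2083), dt=0.8 → body Δ=(0.2849, 0.1892, 0.1667) → world pose (0.2849, 0.1892, 0.1667)
step 2: ξ=(vx,vy,ωz)=(-0.0562, -0.1125, 1.3542), dt=0.8 → body Δ=(0.0075, -0.0955, 1.0833) → world pose (0.3081, 0.0963, 1.2500)
step 3: ξ=(vx,vy,ωz)=(-0.1969, -0.1031, -1.0938), dt=2.0 → body Δ=(-0.2957, 0.2072, -2.1875) → world pose (0.0183, -0.1190, -0.9375)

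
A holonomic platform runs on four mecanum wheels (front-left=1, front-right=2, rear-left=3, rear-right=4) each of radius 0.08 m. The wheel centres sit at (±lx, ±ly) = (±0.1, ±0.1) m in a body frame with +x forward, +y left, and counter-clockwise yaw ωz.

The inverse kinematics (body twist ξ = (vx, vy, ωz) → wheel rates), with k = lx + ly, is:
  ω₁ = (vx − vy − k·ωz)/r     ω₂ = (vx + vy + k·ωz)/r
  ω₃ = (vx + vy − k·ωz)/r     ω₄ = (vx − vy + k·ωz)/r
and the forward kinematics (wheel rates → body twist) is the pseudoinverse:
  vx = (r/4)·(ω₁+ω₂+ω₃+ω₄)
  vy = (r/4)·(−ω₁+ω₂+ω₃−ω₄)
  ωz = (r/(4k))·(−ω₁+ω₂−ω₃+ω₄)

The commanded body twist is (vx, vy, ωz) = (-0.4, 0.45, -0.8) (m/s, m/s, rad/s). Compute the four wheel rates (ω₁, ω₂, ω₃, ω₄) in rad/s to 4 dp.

(-8.6250, -1.3750, 2.6250, -12.6250)

k = lx + ly = 0.1 + 0.1 = 0.2000;  k·ωz = 0.2000·-0.8 = -0.1600
ω₁ (FL) = (vx − vy − k·ωz)/r = -0.6900/0.08 = -8.6250
ω₂ (FR) = (vx + vy + k·ωz)/r = -0.1100/0.08 = -1.3750
ω₃ (RL) = (vx + vy − k·ωz)/r = 0.2100/0.08 = 2.6250
ω₄ (RR) = (vx − vy + k·ωz)/r = -1.0100/0.08 = -12.6250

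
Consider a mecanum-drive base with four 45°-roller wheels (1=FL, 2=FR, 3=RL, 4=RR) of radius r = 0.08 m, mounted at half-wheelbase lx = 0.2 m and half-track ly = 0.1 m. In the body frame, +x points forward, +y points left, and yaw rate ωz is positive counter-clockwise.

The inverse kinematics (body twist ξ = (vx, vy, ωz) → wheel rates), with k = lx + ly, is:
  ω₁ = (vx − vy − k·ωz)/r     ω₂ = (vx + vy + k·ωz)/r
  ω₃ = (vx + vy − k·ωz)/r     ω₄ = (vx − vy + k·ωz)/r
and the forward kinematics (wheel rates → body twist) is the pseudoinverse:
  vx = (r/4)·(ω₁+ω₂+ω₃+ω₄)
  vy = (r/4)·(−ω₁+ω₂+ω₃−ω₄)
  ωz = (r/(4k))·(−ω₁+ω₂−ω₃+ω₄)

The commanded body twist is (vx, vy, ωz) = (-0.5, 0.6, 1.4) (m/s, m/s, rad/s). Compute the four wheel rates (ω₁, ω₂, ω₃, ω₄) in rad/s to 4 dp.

k = lx + ly = 0.2 + 0.1 = 0.3000;  k·ωz = 0.3000·1.4 = 0.4200
ω₁ (FL) = (vx − vy − k·ωz)/r = -1.5200/0.08 = -19.0000
ω₂ (FR) = (vx + vy + k·ωz)/r = 0.5200/0.08 = 6.5000
ω₃ (RL) = (vx + vy − k·ωz)/r = -0.3200/0.08 = -4.0000
ω₄ (RR) = (vx − vy + k·ωz)/r = -0.6800/0.08 = -8.5000

(-19.0000, 6.5000, -4.0000, -8.5000)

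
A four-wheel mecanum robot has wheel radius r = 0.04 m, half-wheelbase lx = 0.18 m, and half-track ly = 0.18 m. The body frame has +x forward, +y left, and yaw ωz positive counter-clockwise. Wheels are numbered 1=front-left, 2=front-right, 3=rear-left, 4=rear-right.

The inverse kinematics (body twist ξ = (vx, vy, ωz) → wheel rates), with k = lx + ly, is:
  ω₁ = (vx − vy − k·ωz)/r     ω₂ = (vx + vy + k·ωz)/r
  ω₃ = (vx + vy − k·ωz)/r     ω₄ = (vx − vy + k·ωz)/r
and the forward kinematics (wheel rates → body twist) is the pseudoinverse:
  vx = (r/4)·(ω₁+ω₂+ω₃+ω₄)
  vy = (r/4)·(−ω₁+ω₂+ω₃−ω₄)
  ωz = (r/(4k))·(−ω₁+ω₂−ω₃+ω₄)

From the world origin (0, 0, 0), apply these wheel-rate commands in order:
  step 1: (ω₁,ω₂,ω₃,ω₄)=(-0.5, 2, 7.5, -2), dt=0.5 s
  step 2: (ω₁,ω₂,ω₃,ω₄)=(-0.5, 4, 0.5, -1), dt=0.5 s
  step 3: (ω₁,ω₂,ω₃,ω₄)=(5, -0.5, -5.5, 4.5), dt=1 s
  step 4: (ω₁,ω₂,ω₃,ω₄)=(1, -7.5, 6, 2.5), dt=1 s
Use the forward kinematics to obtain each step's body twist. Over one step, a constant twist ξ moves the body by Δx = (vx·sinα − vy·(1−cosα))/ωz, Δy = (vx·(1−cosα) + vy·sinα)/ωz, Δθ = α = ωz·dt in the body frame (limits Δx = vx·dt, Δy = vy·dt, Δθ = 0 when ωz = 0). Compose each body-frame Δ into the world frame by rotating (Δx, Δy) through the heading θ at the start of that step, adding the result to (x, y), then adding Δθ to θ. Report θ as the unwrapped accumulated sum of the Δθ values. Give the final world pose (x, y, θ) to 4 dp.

step 1: ξ=(vx,vy,ωz)=(0.0700, 0.1200, -0.1944), dt=0.5 → body Δ=(0.0379, 0.0582, -0.0972) → world pose (0.0379, 0.0582, -0.0972)
step 2: ξ=(vx,vy,ωz)=(0.0300, 0.0600, 0.0833), dt=0.5 → body Δ=(0.0144, 0.0303, 0.0417) → world pose (0.0551, 0.0870, -0.0556)
step 3: ξ=(vx,vy,ωz)=(0.0350, -0.1550, 0.1250), dt=1.0 → body Δ=(0.0446, -0.1524, 0.1250) → world pose (0.0912, -0.0677, 0.0694)
step 4: ξ=(vx,vy,ωz)=(0.0200, -0.0500, -0.3333), dt=1.0 → body Δ=(0.0114, -0.0524, -0.3333) → world pose (0.1061, -0.1191, -0.2639)

(0.1061, -0.1191, -0.2639)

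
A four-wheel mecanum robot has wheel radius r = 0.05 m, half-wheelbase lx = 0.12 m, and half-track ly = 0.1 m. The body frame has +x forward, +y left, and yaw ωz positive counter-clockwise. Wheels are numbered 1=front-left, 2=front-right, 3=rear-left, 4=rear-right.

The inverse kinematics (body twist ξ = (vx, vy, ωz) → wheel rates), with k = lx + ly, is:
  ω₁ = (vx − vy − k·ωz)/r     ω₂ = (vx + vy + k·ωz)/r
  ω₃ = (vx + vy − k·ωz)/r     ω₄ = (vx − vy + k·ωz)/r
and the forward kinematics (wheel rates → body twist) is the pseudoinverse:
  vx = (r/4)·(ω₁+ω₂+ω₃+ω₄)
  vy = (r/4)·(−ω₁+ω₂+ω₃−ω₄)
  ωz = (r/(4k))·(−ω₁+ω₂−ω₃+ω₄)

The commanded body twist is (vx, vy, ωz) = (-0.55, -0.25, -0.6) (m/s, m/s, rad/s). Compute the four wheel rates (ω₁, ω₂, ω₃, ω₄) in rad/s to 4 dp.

(-3.3600, -18.6400, -13.3600, -8.6400)

k = lx + ly = 0.12 + 0.1 = 0.2200;  k·ωz = 0.2200·-0.6 = -0.1320
ω₁ (FL) = (vx − vy − k·ωz)/r = -0.1680/0.05 = -3.3600
ω₂ (FR) = (vx + vy + k·ωz)/r = -0.9320/0.05 = -18.6400
ω₃ (RL) = (vx + vy − k·ωz)/r = -0.6680/0.05 = -13.3600
ω₄ (RR) = (vx − vy + k·ωz)/r = -0.4320/0.05 = -8.6400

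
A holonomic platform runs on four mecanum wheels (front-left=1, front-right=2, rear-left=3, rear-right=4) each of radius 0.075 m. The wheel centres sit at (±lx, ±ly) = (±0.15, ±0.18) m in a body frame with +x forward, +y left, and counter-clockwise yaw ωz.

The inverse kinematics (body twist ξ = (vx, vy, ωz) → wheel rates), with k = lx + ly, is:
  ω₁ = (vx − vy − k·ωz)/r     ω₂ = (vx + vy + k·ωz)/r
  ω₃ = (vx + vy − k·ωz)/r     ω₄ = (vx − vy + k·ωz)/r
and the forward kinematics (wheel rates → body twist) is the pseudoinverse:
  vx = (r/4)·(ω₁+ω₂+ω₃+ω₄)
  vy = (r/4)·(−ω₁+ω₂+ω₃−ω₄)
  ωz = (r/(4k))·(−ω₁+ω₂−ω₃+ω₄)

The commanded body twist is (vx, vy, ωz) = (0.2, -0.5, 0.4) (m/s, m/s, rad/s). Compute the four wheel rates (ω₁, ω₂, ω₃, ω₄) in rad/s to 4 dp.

k = lx + ly = 0.15 + 0.18 = 0.3300;  k·ωz = 0.3300·0.4 = 0.1320
ω₁ (FL) = (vx − vy − k·ωz)/r = 0.5680/0.075 = 7.5733
ω₂ (FR) = (vx + vy + k·ωz)/r = -0.1680/0.075 = -2.2400
ω₃ (RL) = (vx + vy − k·ωz)/r = -0.4320/0.075 = -5.7600
ω₄ (RR) = (vx − vy + k·ωz)/r = 0.8320/0.075 = 11.0933

(7.5733, -2.2400, -5.7600, 11.0933)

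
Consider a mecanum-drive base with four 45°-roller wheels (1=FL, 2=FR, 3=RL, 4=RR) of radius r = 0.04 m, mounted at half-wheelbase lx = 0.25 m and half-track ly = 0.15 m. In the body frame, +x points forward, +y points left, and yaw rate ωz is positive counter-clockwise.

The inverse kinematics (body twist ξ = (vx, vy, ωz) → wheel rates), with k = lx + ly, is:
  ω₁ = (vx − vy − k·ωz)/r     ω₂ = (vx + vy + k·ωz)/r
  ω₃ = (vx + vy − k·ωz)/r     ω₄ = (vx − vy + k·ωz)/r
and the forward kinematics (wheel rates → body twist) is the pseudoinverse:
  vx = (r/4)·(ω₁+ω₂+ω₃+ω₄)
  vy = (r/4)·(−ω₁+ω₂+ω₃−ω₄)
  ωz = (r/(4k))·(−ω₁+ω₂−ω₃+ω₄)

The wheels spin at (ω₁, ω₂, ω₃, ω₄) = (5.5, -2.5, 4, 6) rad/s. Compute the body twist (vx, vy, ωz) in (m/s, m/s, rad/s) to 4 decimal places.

(0.1300, -0.1000, -0.1500)

k = lx + ly = 0.25 + 0.15 = 0.4000
ω₁+ω₂+ω₃+ω₄ = 13.0000  →  vx = (0.04/4)·13.0000 = 0.1300
−ω₁+ω₂+ω₃−ω₄ = -10.0000  →  vy = (0.04/4)·-10.0000 = -0.1000
−ω₁+ω₂−ω₃+ω₄ = -6.0000  →  ωz = (0.04/1.6000)·-6.0000 = -0.1500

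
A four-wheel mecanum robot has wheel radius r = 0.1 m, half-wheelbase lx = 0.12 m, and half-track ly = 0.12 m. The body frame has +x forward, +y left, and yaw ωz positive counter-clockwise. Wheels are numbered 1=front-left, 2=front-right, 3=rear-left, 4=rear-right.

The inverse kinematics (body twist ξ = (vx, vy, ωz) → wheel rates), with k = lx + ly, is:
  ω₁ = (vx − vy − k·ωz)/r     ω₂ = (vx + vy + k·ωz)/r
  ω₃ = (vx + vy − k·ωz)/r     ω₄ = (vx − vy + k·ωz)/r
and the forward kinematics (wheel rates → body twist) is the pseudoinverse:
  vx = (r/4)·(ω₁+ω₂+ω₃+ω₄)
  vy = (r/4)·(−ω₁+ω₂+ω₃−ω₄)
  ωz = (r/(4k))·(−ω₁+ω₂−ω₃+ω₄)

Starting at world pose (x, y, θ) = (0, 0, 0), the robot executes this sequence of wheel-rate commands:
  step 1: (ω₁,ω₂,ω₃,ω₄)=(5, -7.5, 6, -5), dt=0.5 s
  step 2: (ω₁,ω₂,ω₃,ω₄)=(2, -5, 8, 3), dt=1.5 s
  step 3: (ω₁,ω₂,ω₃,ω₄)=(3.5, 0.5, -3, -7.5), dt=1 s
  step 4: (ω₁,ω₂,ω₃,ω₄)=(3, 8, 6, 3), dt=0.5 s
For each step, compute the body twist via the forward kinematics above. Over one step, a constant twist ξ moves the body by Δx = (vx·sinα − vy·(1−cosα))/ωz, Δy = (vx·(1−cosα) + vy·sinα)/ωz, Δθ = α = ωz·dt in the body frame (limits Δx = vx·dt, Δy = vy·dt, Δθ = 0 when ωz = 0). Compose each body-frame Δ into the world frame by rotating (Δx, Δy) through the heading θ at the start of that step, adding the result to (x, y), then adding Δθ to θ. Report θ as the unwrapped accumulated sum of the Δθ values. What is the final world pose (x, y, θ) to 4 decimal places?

(-0.3419, -0.1899, -3.7760)

step 1: ξ=(vx,vy,ωz)=(-0.0375, -0.0375, -2.4479), dt=0.5 → body Δ=(-0.0245, -0.0043, -1.2240) → world pose (-0.0245, -0.0043, -1.2240)
step 2: ξ=(vx,vy,ωz)=(0.2000, -0.0500, -1.2500), dt=1.5 → body Δ=(0.1007, -0.2461, -1.8750) → world pose (-0.2217, -0.1826, -3.0990)
step 3: ξ=(vx,vy,ωz)=(-0.1625, 0.0375, -0.7812), dt=1.0 → body Δ=(-0.1325, 0.0941, -0.7812) → world pose (-0.0853, -0.2710, -3.8802)
step 4: ξ=(vx,vy,ωz)=(0.5000, 0.2000, 0.2083), dt=0.5 → body Δ=(0.2443, 0.1128, 0.1042) → world pose (-0.3419, -0.1899, -3.7760)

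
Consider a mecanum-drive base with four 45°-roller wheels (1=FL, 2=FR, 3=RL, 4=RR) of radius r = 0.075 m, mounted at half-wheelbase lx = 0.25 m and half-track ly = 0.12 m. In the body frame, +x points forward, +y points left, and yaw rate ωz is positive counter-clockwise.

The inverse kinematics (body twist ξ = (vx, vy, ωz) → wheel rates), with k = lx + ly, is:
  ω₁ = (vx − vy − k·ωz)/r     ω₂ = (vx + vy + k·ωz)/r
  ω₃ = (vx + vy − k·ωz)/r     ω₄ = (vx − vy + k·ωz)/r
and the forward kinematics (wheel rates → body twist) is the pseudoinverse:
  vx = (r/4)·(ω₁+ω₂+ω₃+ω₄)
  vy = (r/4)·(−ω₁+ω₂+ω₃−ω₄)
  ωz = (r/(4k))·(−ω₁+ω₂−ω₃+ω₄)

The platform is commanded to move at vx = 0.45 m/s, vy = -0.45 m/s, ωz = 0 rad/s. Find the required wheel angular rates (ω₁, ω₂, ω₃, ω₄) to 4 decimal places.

k = lx + ly = 0.25 + 0.12 = 0.3700;  k·ωz = 0.3700·0 = 0.0000
ω₁ (FL) = (vx − vy − k·ωz)/r = 0.9000/0.075 = 12.0000
ω₂ (FR) = (vx + vy + k·ωz)/r = 0.0000/0.075 = 0.0000
ω₃ (RL) = (vx + vy − k·ωz)/r = 0.0000/0.075 = 0.0000
ω₄ (RR) = (vx − vy + k·ωz)/r = 0.9000/0.075 = 12.0000

(12.0000, 0.0000, 0.0000, 12.0000)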